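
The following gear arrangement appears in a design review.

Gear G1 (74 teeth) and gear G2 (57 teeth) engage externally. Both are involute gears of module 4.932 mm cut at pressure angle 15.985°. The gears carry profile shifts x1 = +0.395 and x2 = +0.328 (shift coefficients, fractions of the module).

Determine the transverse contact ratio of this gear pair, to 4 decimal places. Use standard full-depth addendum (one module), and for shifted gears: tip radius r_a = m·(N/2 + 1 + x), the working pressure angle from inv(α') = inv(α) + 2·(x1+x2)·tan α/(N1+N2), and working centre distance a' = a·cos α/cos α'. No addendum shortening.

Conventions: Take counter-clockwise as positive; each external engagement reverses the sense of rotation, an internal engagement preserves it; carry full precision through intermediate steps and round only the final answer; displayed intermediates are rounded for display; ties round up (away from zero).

1.9449

class = single-mesh tooth geometry [involute pair 74T × 57T, m = 4.932]
base radii: r_b1 = 175.428042, r_b2 = 135.127005
tip radii: r_a1 = 189.364140, r_a2 = 147.111696
inv(α') = inv(15.985°) + 2·(+0.395+0.328)·tan α/(74+57) = 0.01063322  ⇒  α' = 17.93067°
a' = a·cos α / cos α' = 323.0460·cos 15.985°/cos 17.93067° = 326.408815
action lengths: √(r_a1²−r_b1²) = 71.300629, √(r_a2²−r_b2²) = 58.159639
base pitch p_b = π·m·cos α = 14.895228
CR = (71.300629 + 58.159639 − 326.408815·sin 17.93067°)/14.895228 = 1.944924
contact ratio ≈ 1.9449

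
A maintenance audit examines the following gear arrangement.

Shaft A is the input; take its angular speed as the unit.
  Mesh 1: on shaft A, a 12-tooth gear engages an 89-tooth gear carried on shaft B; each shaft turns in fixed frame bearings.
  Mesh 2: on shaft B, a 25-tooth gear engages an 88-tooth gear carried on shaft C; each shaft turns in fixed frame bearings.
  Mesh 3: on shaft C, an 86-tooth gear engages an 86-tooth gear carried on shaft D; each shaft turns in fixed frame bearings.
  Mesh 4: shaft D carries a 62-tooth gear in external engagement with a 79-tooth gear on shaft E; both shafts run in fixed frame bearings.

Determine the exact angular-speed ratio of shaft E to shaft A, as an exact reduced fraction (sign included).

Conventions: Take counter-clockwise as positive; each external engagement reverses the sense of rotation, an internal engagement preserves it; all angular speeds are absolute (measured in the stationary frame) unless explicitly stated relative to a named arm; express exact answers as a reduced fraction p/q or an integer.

2325/77341

class = fixed-axis compound train [4 meshes; 4 ratios multiply, 4 sense flips]
mesh 1 [12T→89T]: running ratio 12/89, sense −
mesh 2 [25T→88T]: running ratio 75/1958, sense +
mesh 3 [86T→86T]: running ratio 75/1958, sense −
mesh 4 [62T→79T]: running ratio 2325/77341, sense +
ω_out/ω_in = 2325/77341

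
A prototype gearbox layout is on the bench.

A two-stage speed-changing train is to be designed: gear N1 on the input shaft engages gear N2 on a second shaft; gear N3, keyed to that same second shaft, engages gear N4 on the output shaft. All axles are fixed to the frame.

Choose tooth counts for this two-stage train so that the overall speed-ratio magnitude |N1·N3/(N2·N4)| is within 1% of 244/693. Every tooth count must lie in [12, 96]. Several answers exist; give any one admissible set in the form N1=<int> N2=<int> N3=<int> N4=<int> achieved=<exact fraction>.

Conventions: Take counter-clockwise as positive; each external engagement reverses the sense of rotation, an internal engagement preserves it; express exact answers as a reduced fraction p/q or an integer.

2-stage fixed-axis compound train for ratio 244/693
target = 244/693 in lowest terms: an exact hit needs N1·N3 = k·244 and N2·N4 = k·693 for one integer k, every count in [12, 96]; additionally prefer no 1:1 stage (N1 ≠ N2, N3 ≠ N4)
k = 1…2: no 1:1-free in-range split of k·244 and k·693 into factor pairs; take k = 3
k = 3: N1·N3 = 732 = 12·61, N2·N4 = 2079 = 27·77
achieved = 12·61/(27·77) = 244/693; |achieved − target| = 0 ≤ 61/17325 ✓

N1=12 N2=27 N3=61 N4=77 achieved=244/693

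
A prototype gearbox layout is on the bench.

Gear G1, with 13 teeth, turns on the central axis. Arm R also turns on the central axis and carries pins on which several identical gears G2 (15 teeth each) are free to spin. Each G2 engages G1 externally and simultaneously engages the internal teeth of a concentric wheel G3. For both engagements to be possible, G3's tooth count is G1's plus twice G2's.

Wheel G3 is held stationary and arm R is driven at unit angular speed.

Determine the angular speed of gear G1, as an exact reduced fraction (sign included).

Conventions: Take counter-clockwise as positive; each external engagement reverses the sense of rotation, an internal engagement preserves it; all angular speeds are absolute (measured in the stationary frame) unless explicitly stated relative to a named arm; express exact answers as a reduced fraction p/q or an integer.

recognized (axles ride arm R): planetary set, 13/15/43 teeth
ring teeth: 13 + 2·15 = 43
13(ω_sun−ω_arm) = −43(ω_ring−ω_arm),  ω_ring = 0, ω_arm = 1
ω_sun = 1 − (43/13)(0−1) = 56/13
exact speed ratio = 56/13

56/13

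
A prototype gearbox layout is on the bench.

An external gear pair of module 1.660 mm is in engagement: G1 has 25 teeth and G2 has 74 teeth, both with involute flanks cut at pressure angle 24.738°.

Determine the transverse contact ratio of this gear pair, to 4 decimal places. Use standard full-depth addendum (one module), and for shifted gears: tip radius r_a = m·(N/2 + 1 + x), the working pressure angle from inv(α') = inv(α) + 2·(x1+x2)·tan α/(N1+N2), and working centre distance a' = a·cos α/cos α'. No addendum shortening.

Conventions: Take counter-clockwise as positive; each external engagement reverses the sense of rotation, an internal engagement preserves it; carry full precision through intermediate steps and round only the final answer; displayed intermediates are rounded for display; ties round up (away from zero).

1.5181

recognized (one external pair, fixed centres): single-mesh tooth geometry, m = 1.660, N1 = 25, N2 = 74
base radii: r_b1 = 18.845790, r_b2 = 55.783538
tip radii: r_a1 = 22.410000, r_a2 = 63.080000
no profile shift: α' = α, a' = a
action lengths: √(r_a1²−r_b1²) = 12.126183, √(r_a2²−r_b2²) = 29.449674
base pitch p_b = π·m·cos α = 4.736464
CR = (12.126183 + 29.449674 − 82.170000·sin 24.73800°)/4.736464 = 1.518056
contact ratio ≈ 1.5181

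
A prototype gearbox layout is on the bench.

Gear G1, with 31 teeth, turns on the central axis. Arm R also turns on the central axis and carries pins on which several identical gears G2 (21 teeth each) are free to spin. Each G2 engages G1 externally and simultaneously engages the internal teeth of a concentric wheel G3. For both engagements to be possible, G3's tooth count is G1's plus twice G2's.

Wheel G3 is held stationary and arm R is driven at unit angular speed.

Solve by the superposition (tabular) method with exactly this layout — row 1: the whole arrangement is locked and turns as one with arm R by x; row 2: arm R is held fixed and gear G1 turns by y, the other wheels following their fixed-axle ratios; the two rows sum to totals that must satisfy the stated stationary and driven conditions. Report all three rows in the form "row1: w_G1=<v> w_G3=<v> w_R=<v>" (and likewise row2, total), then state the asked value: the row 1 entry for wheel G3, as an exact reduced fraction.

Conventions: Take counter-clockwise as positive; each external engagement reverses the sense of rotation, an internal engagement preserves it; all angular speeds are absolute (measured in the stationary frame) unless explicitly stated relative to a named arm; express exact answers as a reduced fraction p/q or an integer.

planetary set (31T centre, 21T on arm, 73T internal) — Willis relation
row 1 — lock + rotate with arm: ω_sun = ω_ring = ω_arm = x
superposition row 2 [arm held]: sun y, ring −(31/73)·y, arm 0
boundary: total ω_ring = x − (31/73)·y = 0 and total ω_arm = x = 1  ⇒  y = 73/31, x = 1
row 2 ring = −(31/73)·73/31 = -1
totals (row 1 + row 2): sun 1 + 73/31 = 104/31, ring 1 + (-1) = 0, arm 1 + 0 = 1
asked cell (row1, ring) = 1

row1: w_G1=1 w_G3=1 w_R=1
row2: w_G1=73/31 w_G3=-1 w_R=0
total: w_G1=104/31 w_G3=0 w_R=1
asked value: 1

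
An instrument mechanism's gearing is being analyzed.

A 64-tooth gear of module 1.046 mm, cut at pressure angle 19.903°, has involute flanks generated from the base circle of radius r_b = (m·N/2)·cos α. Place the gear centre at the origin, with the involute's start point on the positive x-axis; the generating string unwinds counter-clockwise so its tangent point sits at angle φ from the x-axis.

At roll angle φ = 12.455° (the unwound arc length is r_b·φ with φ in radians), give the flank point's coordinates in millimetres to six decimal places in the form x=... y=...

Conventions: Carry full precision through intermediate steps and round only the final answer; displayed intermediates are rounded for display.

recognized (one wheel, involute flank): single-mesh tooth geometry, m = 1.046, N = 64
pitch radius r_p = m·N/2 = 1.046·64/2 = 33.472000
base radius r_b = r_p·cos α = 33.472000·cos 19.903° = 31.472728
roll angle φ = 12.455° = 0.21738076 rad
x = r_b·(cos φ + φ·sin φ) = 32.207578
y = r_b·(sin φ − φ·cos φ) = 0.107256

x=32.207578 y=0.107256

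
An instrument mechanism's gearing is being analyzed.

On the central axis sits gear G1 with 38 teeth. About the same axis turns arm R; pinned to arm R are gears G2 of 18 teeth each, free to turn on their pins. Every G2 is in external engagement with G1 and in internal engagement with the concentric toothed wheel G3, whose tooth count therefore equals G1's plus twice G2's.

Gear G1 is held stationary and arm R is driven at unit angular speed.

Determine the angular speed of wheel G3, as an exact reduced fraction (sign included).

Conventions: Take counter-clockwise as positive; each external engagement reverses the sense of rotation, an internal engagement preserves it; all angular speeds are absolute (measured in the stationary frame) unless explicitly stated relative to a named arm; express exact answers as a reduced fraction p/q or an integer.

56/37

class = planetary set [G3 = 38+2·18 = 74; Willis about the carrier]
ring teeth: 38 + 2·18 = 74
38(ω_sun−ω_arm) = −74(ω_ring−ω_arm),  ω_sun = 0, ω_arm = 1
ω_ring = 1 − (38/74)(0−1) = 56/37
exact speed ratio = 56/37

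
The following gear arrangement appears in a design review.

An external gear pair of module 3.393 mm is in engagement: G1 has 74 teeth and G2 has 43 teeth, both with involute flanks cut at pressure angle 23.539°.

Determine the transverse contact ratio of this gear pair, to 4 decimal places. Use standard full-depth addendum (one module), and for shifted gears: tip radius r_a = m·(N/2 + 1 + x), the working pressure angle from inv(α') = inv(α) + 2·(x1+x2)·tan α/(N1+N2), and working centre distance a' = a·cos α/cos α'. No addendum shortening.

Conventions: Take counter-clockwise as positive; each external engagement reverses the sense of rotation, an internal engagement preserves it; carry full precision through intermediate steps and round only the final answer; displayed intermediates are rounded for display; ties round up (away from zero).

recognized (one external pair, fixed centres): single-mesh tooth geometry, m = 3.393, N1 = 74, N2 = 43
base radii: r_b1 = 115.094538, r_b2 = 66.879258
tip radii: r_a1 = 128.934000, r_a2 = 76.342500
no profile shift: α' = α, a' = a
action lengths: √(r_a1²−r_b1²) = 58.113886, √(r_a2²−r_b2²) = 36.814971
base pitch p_b = π·m·cos α = 9.772437
CR = (58.113886 + 36.814971 − 198.490500·sin 23.53900°)/9.772437 = 1.602167
contact ratio ≈ 1.6022

1.6022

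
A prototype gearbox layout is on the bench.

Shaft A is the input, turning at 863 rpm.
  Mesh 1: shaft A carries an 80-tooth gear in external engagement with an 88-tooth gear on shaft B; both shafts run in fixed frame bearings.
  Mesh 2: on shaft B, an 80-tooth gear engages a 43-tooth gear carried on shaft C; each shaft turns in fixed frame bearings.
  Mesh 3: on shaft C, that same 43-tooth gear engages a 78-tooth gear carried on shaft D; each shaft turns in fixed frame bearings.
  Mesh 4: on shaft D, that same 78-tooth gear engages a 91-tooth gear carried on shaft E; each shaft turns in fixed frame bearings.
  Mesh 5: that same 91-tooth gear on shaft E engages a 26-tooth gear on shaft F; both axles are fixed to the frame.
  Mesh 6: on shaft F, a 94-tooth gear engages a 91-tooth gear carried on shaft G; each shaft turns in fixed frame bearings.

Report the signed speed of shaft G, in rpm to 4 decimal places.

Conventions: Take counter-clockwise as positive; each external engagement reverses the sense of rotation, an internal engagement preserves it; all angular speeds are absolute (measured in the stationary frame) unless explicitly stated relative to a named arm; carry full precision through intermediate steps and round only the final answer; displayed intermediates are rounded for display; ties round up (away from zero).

topology: fixed-axis compound train — 6 meshes, A→G
mesh 1 [80T→88T]: ω = 863.0000×80/88 = 784.5455 rpm, sense flips to −
mesh 2 [80T→43T]: ω = 784.5455×80/43 = 1459.6195 rpm, sense flips to +
mesh 3 [43T→78T]: ω = 1459.6195×43/78 = 804.6620 rpm, sense flips to −
mesh 4 [78T→91T]: ω = 804.6620×78/91 = 689.7103 rpm, sense flips to +
mesh 5 [91T→26T]: ω = 689.7103×91/26 = 2413.9860 rpm, sense flips to −
mesh 6 [94T→91T]: ω = 2413.9860×94/91 = 2493.5680 rpm, sense flips to +
signed output speed = +2493.5680 rpm

+2493.5680 rpm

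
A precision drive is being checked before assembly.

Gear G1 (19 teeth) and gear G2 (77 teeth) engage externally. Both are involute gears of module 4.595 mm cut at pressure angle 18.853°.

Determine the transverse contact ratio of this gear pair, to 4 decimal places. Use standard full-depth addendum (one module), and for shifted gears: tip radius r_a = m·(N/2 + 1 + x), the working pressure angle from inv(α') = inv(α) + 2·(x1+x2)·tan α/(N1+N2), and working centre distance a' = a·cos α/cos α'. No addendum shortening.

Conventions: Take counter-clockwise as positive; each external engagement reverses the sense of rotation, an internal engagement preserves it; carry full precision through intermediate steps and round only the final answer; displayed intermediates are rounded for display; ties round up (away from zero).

1.7392

class = single-mesh tooth geometry [involute pair 19T × 77T, m = 4.595]
base radii: r_b1 = 41.310576, r_b2 = 167.416546
tip radii: r_a1 = 48.247500, r_a2 = 181.502500
no profile shift: α' = α, a' = a
action lengths: √(r_a1²−r_b1²) = 24.925039, √(r_a2²−r_b2²) = 70.106047
base pitch p_b = π·m·cos α = 13.661158
CR = (24.925039 + 70.106047 − 220.560000·sin 18.85300°)/13.661158 = 1.739168
contact ratio ≈ 1.7392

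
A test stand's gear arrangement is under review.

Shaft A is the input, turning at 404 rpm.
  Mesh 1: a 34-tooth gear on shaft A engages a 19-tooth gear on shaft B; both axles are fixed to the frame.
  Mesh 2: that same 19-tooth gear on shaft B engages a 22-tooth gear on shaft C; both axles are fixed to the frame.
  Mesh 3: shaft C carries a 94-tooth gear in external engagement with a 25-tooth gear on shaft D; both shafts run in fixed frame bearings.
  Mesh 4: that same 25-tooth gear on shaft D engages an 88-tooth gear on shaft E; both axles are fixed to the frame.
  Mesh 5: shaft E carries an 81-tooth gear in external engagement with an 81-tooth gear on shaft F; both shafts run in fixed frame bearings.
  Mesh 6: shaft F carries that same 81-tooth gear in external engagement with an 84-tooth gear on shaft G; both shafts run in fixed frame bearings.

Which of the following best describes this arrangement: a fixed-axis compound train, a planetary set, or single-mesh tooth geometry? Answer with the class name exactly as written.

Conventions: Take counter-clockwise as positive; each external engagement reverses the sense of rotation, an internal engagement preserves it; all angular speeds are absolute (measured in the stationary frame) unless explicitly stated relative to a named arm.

class = fixed-axis compound train [6 meshes; 6 ratios multiply, 6 sense flips]
classification: fixed-axis compound train

fixed-axis compound train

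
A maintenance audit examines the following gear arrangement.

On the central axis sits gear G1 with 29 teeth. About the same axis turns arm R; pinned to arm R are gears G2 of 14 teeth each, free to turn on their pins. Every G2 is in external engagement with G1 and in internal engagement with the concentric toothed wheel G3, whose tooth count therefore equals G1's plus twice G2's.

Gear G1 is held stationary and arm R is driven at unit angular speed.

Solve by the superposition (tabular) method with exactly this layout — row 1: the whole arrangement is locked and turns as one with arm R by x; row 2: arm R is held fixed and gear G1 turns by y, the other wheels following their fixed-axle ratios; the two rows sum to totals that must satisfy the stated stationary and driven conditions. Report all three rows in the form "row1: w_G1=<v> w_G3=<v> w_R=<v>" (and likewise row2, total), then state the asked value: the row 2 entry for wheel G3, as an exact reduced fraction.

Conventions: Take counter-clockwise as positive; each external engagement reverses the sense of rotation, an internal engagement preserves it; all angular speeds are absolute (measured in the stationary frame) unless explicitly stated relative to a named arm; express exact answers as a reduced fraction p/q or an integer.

topology: planetary set — G1 29T / G2 14T / G3 57T, arm = carrier (Willis)
row 1 (train locked, turned with arm): all members turn x
row 2: sun turns y, ring = −(29/57)·y, arm 0
boundary: total ω_sun = x + y = 0 and total ω_arm = x = 1  ⇒  y = -1, x = 1
row 2 ring = −(29/57)·(-1) = 29/57
totals (row 1 + row 2): sun 1 + (-1) = 0, ring 1 + 29/57 = 86/57, arm 1 + 0 = 1
asked cell (row2, ring) = 29/57

row1: w_G1=1 w_G3=1 w_R=1
row2: w_G1=-1 w_G3=29/57 w_R=0
total: w_G1=0 w_G3=86/57 w_R=1
asked value: 29/57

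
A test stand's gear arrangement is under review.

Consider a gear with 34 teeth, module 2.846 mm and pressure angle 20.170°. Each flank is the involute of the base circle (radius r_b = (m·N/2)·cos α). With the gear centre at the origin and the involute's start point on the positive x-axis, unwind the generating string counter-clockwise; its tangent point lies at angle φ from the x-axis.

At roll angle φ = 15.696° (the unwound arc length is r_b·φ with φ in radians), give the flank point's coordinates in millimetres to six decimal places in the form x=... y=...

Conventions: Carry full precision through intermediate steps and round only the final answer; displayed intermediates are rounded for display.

class = single-mesh tooth geometry [base-circle involute, m = 2.846, 34T]
pitch radius r_p = m·N/2 = 2.846·34/2 = 48.382000
base radius r_b = r_p·cos α = 48.382000·cos 20.170° = 45.414911
roll angle φ = 15.696° = 0.27394688 rad
x = r_b·(cos φ + φ·sin φ) = 47.087195
y = r_b·(sin φ − φ·cos φ) = 0.308897

x=47.087195 y=0.308897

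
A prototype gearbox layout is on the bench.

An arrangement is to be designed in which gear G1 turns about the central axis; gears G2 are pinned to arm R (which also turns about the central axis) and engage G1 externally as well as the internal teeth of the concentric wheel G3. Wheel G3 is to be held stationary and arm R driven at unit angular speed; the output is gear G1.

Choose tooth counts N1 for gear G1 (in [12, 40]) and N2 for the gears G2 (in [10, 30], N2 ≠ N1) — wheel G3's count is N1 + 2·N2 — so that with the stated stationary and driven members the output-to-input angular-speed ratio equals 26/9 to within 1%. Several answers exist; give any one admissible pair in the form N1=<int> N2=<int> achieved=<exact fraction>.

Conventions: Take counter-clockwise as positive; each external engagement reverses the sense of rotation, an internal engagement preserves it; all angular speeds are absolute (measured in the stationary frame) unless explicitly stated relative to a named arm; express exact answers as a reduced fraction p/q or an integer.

N1=27 N2=12 achieved=26/9

topology: planetary set — design target 26/9, arm = carrier (Willis)
Willis with ω_ring = 0: ω_sun/ω_arm = (N1+N3)/N1; set equal to 26/9  ⇒  N3/N1 = 26/9 − 1 = 17/9
N3 = N1 + 2·N2  ⇒  N2/N1 = (N3/N1 − 1)/2 = (17/9 − 1)/2 = 4/9
smallest multiple with N1 ≥ 12 and N2 ≥ 10: k = 3  ⇒  N1 = 3·9 = 27, N2 = 3·4 = 12 (N1 ≤ 40, N2 ≤ 30, N2 ≠ N1 ✓), N3 = 27 + 2·12 = 51
check: (N1+N3)/N1 with N1 = 27, N3 = 51 gives 26/9; |achieved − target| = 0 ≤ 13/450 ✓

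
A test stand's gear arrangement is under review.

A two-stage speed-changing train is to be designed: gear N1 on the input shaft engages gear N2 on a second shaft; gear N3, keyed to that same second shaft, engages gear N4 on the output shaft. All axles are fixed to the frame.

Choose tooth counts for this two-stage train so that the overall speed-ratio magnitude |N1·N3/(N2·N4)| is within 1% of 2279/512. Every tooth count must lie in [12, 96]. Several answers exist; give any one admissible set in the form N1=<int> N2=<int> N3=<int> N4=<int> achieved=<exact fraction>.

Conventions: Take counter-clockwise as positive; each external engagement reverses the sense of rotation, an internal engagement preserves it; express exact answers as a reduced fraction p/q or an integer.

class = fixed-axis compound train [2-stage, 2279/512 wanted]
target = 2279/512 in lowest terms: an exact hit needs N1·N3 = k·2279 and N2·N4 = k·512 for one integer k, every count in [12, 96]; additionally prefer no 1:1 stage (N1 ≠ N2, N3 ≠ N4)
k = 1: N1·N3 = 2279 = 43·53, N2·N4 = 512 = 16·32
achieved = 43·53/(16·32) = 2279/512; |achieved − target| = 0 ≤ 2279/51200 ✓

N1=43 N2=16 N3=53 N4=32 achieved=2279/512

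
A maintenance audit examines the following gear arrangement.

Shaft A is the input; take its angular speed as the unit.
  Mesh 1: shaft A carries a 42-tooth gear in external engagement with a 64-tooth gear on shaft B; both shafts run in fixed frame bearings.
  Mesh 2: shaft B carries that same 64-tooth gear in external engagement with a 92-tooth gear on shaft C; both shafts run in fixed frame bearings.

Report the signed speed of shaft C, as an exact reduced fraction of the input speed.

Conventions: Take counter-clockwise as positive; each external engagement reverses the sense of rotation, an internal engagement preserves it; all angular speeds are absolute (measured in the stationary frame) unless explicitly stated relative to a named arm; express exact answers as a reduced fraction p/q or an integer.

2-mesh fixed-axis compound train (all bearings frame-fixed)
mesh 1 [42T→64T]: |ω|/ω_in = 1×42/64 = 21/32, sense flips to −
mesh 2 [64T→92T]: |ω|/ω_in = (21/32)×64/92 = 21/46, sense flips to +
signed output speed (× input speed) = 21/46

21/46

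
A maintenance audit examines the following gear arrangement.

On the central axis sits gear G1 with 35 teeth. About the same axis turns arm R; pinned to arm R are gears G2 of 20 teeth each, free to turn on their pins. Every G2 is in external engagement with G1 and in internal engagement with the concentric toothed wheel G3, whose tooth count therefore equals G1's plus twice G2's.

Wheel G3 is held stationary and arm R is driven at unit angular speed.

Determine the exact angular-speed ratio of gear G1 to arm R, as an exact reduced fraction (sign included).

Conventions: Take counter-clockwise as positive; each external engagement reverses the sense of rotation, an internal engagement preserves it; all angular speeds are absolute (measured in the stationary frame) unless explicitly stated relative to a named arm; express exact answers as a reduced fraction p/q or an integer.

topology: planetary set — G1 35T / G2 20T / G3 75T, arm = carrier (Willis)
ring teeth: 35 + 2·20 = 75
35(ω_sun−ω_arm) = −75(ω_ring−ω_arm),  ω_ring = 0, ω_arm = 1
ω_sun = 1 − (75/35)(0−1) = 22/7
ω_out/ω_in = 22/7

22/7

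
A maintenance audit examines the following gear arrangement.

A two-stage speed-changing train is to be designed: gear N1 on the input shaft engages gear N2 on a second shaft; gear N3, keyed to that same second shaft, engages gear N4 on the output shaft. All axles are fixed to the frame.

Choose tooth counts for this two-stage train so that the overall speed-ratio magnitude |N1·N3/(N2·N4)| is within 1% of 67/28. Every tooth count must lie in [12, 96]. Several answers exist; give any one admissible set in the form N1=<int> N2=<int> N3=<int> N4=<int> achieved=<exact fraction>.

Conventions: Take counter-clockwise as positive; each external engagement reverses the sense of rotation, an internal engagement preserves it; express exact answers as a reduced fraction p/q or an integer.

design class (target 67/28): fixed-axis compound train
target = 67/28 in lowest terms: an exact hit needs N1·N3 = k·67 and N2·N4 = k·28 for one integer k, every count in [12, 96]; additionally prefer no 1:1 stage (N1 ≠ N2, N3 ≠ N4)
k = 1…11: no 1:1-free in-range split of k·67 and k·28 into factor pairs; take k = 12
k = 12: N1·N3 = 804 = 12·67, N2·N4 = 336 = 28·12
achieved = 12·67/(28·12) = 67/28; |achieved − target| = 0 ≤ 67/2800 ✓

N1=12 N2=28 N3=67 N4=12 achieved=67/28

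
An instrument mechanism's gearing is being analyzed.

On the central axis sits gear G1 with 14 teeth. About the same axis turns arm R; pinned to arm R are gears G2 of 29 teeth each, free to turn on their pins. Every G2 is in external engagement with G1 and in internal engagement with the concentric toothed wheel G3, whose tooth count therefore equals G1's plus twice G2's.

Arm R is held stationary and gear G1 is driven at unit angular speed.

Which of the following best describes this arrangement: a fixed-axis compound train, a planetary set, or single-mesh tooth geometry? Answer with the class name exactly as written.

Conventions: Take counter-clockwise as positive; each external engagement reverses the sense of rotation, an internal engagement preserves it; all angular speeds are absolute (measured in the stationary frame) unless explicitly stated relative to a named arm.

planetary set

planetary set (14T centre, 29T on arm, 72T internal) — Willis relation
classification: planetary set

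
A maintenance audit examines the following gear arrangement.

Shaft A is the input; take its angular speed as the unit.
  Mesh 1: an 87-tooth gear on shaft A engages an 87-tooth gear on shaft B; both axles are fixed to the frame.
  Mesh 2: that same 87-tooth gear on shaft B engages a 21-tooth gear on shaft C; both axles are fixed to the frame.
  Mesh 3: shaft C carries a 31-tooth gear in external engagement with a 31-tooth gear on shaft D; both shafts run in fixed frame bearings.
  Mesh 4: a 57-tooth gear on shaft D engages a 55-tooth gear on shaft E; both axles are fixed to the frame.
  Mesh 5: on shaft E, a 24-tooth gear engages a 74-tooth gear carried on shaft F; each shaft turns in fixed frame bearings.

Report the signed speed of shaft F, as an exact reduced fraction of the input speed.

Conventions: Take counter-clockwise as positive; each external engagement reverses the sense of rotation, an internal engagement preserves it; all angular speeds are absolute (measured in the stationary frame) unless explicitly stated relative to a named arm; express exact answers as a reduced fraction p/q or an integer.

5-mesh fixed-axis compound train (all bearings frame-fixed)
mesh 1 [87T→87T]: |ω|/ω_in = 1×87/87 = 1, sense flips to −
mesh 2 [87T→21T]: |ω|/ω_in = 1×87/21 = 29/7, sense flips to +
mesh 3 [31T→31T]: |ω|/ω_in = (29/7)×31/31 = 29/7, sense flips to −
mesh 4 [57T→55T]: |ω|/ω_in = (29/7)×57/55 = 1653/385, sense flips to +
mesh 5 [24T→74T]: |ω|/ω_in = (1653/385)×24/74 = 19836/14245, sense flips to −
signed output speed (× input speed) = -19836/14245

-19836/14245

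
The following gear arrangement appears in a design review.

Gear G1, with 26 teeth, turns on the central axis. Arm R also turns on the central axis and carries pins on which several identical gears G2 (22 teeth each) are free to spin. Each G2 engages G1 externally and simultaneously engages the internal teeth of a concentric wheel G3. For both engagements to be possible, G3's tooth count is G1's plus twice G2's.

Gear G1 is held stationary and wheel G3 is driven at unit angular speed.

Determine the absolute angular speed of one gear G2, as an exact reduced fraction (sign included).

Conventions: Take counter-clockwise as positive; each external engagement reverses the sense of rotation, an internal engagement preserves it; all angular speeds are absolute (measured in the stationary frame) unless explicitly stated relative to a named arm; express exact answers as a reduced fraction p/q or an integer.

35/22

recognized (axles ride arm R): planetary set, 26/22/70 teeth
ring teeth: 26 + 2·22 = 70
26(ω_sun−ω_arm) = −70(ω_ring−ω_arm),  ω_sun = 0, ω_ring = 1
26(0−ω_arm) = −70(1−ω_arm)  ⇒  96·ω_arm = 70  ⇒  ω_arm = 35/48
sun–planet mesh: 26·(0−35/48) = −22·(ω_p−ω_arm)  ⇒  ω_p−ω_arm = 455/528
ω_p = 35/48 + 455/528 = 35/22
exact speed ratio = 35/22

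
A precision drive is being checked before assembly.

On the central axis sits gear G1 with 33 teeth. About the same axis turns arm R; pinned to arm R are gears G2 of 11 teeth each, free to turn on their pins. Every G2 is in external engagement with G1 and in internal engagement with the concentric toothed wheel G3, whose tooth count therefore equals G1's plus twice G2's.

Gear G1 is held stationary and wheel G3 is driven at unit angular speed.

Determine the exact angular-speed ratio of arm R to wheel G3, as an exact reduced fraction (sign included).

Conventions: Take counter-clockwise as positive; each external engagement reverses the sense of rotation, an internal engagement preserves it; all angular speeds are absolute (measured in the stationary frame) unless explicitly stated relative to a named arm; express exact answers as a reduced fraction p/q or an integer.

5/8

topology: planetary set — G1 33T / G2 11T / G3 55T, arm = carrier (Willis)
ring teeth: 33 + 2·11 = 55
33(ω_sun−ω_arm) = −55(ω_ring−ω_arm),  ω_sun = 0, ω_ring = 1
33(0−ω_arm) = −55(1−ω_arm)  ⇒  88·ω_arm = 55  ⇒  ω_arm = 5/8
ω_out/ω_in = 5/8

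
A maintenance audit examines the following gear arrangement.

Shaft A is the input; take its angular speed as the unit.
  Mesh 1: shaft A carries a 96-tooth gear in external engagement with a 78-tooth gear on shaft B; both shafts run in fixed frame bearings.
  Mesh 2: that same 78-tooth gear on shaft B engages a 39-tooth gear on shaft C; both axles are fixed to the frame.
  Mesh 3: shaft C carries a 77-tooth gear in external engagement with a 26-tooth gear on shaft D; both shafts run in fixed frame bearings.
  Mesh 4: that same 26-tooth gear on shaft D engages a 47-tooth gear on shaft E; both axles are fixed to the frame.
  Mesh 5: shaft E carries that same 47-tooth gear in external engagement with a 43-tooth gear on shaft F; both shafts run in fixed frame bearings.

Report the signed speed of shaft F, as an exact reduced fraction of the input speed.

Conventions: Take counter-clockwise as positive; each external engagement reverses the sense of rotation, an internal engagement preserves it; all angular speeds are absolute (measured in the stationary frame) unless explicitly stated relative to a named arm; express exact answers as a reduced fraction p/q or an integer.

5-mesh fixed-axis compound train (all bearings frame-fixed)
mesh 1 [96T→78T]: |ω|/ω_in = 1×96/78 = 16/13, sense flips to −
mesh 2 [78T→39T]: |ω|/ω_in = (16/13)×78/39 = 32/13, sense flips to +
mesh 3 [77T→26T]: |ω|/ω_in = (32/13)×77/26 = 1232/169, sense flips to −
mesh 4 [26T→47T]: |ω|/ω_in = (1232/169)×26/47 = 2464/611, sense flips to +
mesh 5 [47T→43T]: |ω|/ω_in = (2464/611)×47/43 = 2464/559, sense flips to −
signed output speed (× input speed) = -2464/559

-2464/559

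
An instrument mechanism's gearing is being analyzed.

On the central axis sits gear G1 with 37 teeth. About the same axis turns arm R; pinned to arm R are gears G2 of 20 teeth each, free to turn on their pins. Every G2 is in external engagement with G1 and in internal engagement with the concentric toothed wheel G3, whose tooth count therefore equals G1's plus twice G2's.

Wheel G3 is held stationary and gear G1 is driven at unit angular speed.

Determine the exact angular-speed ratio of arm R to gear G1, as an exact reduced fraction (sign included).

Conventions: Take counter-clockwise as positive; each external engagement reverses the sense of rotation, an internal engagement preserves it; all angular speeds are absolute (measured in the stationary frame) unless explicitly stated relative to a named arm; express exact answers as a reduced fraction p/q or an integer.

37/114

class = planetary set [G3 = 37+2·20 = 77; Willis about the carrier]
ring teeth: 37 + 2·20 = 77
37(ω_sun−ω_arm) = −77(ω_ring−ω_arm),  ω_ring = 0, ω_sun = 1
37(1−ω_arm) = −77(0−ω_arm)  ⇒  114·ω_arm = 37  ⇒  ω_arm = 37/114
ω_out/ω_in = 37/114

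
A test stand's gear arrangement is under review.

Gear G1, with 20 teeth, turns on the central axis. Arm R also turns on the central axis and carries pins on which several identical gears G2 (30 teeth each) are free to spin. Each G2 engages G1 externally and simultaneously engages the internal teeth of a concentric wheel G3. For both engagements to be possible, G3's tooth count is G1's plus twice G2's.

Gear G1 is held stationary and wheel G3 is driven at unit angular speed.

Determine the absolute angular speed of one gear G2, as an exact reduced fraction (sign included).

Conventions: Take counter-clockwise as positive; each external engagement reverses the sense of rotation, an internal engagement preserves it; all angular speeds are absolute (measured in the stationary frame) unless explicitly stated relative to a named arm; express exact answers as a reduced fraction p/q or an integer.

4/3

recognized (axles ride arm R): planetary set, 20/30/80 teeth
ring teeth: 20 + 2·30 = 80
20(ω_sun−ω_arm) = −80(ω_ring−ω_arm),  ω_sun = 0, ω_ring = 1
20(0−ω_arm) = −80(1−ω_arm)  ⇒  100·ω_arm = 80  ⇒  ω_arm = 4/5
sun–planet mesh: 20·(0−4/5) = −30·(ω_p−ω_arm)  ⇒  ω_p−ω_arm = 8/15
ω_p = 4/5 + 8/15 = 4/3
exact speed ratio = 4/3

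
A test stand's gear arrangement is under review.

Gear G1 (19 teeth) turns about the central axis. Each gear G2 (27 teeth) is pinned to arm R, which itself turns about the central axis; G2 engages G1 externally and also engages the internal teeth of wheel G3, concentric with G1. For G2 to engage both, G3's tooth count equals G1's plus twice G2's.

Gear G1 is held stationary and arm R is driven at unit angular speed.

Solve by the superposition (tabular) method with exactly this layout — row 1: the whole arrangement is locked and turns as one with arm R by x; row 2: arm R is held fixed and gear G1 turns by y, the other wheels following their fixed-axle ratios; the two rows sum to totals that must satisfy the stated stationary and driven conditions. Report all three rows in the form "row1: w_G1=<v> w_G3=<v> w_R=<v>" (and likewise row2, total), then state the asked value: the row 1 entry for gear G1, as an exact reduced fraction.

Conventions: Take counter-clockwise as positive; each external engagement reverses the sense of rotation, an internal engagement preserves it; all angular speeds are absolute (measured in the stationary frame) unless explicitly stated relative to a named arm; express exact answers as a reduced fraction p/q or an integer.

row1: w_G1=1 w_G3=1 w_R=1
row2: w_G1=-1 w_G3=19/73 w_R=0
total: w_G1=0 w_G3=92/73 w_R=1
asked value: 1

topology: planetary set — G1 19T / G2 27T / G3 73T, arm = carrier (Willis)
row 1: whole set turns with the arm by x
superposition row 2 [arm held]: sun y, ring −(19/73)·y, arm 0
boundary: total ω_sun = x + y = 0 and total ω_arm = x = 1  ⇒  y = -1, x = 1
row 2 ring = −(19/73)·(-1) = 19/73
totals (row 1 + row 2): sun 1 + (-1) = 0, ring 1 + 19/73 = 92/73, arm 1 + 0 = 1
asked cell (row1, sun) = 1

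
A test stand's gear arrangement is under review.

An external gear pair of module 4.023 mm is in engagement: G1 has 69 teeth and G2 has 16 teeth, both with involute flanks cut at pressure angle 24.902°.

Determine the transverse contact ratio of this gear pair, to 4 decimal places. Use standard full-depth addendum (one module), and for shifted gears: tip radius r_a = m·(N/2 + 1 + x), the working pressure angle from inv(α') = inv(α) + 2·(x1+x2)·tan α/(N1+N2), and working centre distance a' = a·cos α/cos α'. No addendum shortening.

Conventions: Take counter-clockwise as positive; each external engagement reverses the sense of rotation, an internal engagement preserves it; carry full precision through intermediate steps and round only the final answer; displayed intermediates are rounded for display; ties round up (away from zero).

1.4714

recognized (one external pair, fixed centres): single-mesh tooth geometry, m = 4.023, N1 = 69, N2 = 16
base radii: r_b1 = 125.889773, r_b2 = 29.191832
tip radii: r_a1 = 142.816500, r_a2 = 36.207000
no profile shift: α' = α, a' = a
action lengths: √(r_a1²−r_b1²) = 67.441216, √(r_a2²−r_b2²) = 21.419240
base pitch p_b = π·m·cos α = 11.463605
CR = (67.441216 + 21.419240 − 170.977500·sin 24.90200°)/11.463605 = 1.471386
contact ratio ≈ 1.4714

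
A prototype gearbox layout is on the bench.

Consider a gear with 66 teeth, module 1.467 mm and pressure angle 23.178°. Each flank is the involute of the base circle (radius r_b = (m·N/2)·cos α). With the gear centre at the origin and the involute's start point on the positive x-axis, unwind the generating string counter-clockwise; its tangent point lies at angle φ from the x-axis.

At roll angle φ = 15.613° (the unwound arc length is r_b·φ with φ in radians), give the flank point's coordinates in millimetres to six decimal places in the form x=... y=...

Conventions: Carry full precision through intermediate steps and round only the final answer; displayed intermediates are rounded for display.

recognized (one wheel, involute flank): single-mesh tooth geometry, m = 1.467, N = 66
pitch radius r_p = m·N/2 = 1.467·66/2 = 48.411000
base radius r_b = r_p·cos α = 48.411000·cos 23.178° = 44.503580
roll angle φ = 15.613° = 0.27249826 rad
x = r_b·(cos φ + φ·sin φ) = 46.125347
y = r_b·(sin φ − φ·cos φ) = 0.297945

x=46.125347 y=0.297945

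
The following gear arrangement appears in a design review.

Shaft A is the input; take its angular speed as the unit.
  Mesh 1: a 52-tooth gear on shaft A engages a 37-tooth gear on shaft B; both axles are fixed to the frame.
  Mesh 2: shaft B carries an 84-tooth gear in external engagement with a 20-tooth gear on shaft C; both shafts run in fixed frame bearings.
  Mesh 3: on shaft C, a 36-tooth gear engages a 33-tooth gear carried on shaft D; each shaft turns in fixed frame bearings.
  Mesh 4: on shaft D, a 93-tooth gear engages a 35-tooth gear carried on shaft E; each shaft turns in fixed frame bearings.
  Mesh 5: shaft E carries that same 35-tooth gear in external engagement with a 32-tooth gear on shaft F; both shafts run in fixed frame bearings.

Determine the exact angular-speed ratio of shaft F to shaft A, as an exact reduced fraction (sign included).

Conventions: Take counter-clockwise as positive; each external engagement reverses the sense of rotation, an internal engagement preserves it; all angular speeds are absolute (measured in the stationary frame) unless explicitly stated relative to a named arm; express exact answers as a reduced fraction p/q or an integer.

class = fixed-axis compound train [5 meshes; 5 ratios multiply, 5 sense flips]
mesh 1 [52T→37T]: running ratio 52/37, sense −
mesh 2 [84T→20T]: running ratio 1092/185, sense +
mesh 3 [36T→33T]: running ratio 13104/2035, sense −
mesh 4 [93T→35T]: running ratio 174096/10175, sense +
mesh 5 [35T→32T]: running ratio 76167/4070, sense −
ω_out/ω_in = -76167/4070

-76167/4070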